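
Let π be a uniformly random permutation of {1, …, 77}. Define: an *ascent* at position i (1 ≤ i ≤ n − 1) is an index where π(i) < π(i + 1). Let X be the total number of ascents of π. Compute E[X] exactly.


Write X = Σ X_I over i = 1, …, 76, with X_I the indicator of one ascent.
There are 76 indicators.
For each fixed i, the pair (π(i), π(i+1)) is a uniformly random ordered pair of distinct values from {1, …, 77}; by symmetry P[π(i) < π(i+1)] = 1/2.
By linearity: E[X] = 76 · (1/2) = (77 − 1) · (1/2) = 38 ≈ 38.00000.

E[X] = 38 = 38.00000.


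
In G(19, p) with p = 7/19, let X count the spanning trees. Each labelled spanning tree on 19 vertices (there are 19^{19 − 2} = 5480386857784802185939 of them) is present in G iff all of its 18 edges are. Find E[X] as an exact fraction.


K_19 has 19^{19 − 2} = 5480386857784802185939 labelled spanning trees.
For each such spanning tree H, let X_H = 1 if all 18 edges of H are present in G. Then P[X_H = 1] = p^{18} = (7/19)^{18} = 1628413597910449/104127350297911241532841.
By linearity: E[X] = Σ_H E[X_H] = 5480386857784802185939 · p^{18} = 5480386857784802185939 · 1628413597910449/104127350297911241532841 = 1628413597910449/19.
Numerically: E[X] ≈ 8.5706e+13.

E[X] = 5480386857784802185939 · (7/19)^{18} = 1628413597910449/19 ≈ 8.5706e+13.


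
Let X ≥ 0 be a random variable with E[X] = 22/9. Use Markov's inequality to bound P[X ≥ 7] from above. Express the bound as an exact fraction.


μ = E[X] = 22/9, a = 7.
Markov: P[X ≥ 7] ≤ μ/a = (22/9)/7 = 22/63.
Numerically: ≈ 0.3492.
(Since a = 7 > μ = 2.4444, the bound 22/63 is < 1 and informative.)

P[X ≥ 7] ≤ 22/63 ≈ 0.3492.


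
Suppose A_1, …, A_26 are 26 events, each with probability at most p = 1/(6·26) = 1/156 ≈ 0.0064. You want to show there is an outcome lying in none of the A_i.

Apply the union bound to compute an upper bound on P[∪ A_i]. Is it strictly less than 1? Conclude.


Union bound: P[∪_{i=1}^{26} A_i] ≤ Σ_i P[A_i] ≤ 26·p = 26·(1/156) = 1/6.
Numerically: 1/6 ≈ 0.1667.
Is 1/6 < 1? YES.
Since P[∪ A_i] ≤ 1/6 < 1, the complement has P[∩ A_i^c] ≥ 1 − 1/6 = 5/6 > 0, so some outcome avoids every A_i.

26·p = 1/6 ≈ 0.1667; existence CERTIFIED by the union bound.


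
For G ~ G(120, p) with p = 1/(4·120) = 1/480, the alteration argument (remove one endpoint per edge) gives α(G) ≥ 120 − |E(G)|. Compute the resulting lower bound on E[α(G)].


E[|E(G)|] = C(120, 2)·p = 7140 · (1/480) = 119/8.
E[α(G)] ≥ n − E[|E(G)|] = 120 − 119/8 = 841/8.
Numerically: ≈ 105.12500.
(This is only a lower bound; the true E[α(G)] may be larger.)

E[α(G)] ≥ 841/8 ≈ 105.12500.


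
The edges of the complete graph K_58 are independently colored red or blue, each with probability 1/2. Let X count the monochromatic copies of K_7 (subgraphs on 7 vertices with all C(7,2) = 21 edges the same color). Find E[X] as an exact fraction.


Let X = Σ_S X_S over the C(58, 7) = 300674088 subsets S of size 7, where X_S = 1 if the K_7 on S is monochromatic.
For a fixed S, the K_7 on S has C(7, 2) = 21 edges. P[all 21 edges red] = (1/2)^21, and likewise for blue, so P[monochromatic] = 2·(1/2)^21 = 2^{1 − 21} = 1/1048576.
By linearity: E[X] = C(58, 7) · 2^{1 − 21} = 300674088 · 1/1048576 = 37584261/131072.
Numerically: E[X] ≈ 286.74516.

E[X] = C(58,7)·2^(1−C(7,2)) = 37584261/131072 ≈ 286.74516.


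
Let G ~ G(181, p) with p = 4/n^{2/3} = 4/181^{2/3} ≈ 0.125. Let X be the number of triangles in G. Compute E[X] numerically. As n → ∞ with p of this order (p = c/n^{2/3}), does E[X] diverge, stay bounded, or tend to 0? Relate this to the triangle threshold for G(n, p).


Number of potential triangles: C(181, 3) = 971970.
Each occurs with probability p³ ≈ (0.125)³ ≈ 1.95354e-03.
By linearity: E[X] = C(181, 3)·p³ ≈ 971970 · 1.95354e-03 ≈ 1898.785.
Since α = 2/3 < 1, p = c/n^{2/3} ≫ 1/n is above the triangle threshold p ~ 1/n. Asymptotically E[X] ~ (c³/6)·n^{3(1−α)} = (4³/6)·n^{1} → ∞; triangles are abundant w.h.p.

E[X] ≈ 1898.785; in regime p = Θ(1/n^{2/3}) E[X] diverges (above the triangle threshold p ~ 1/n).


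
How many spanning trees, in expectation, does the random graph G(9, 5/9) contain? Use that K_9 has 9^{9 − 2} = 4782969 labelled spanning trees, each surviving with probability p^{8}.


K_9 has 9^{9 − 2} = 4782969 labelled spanning trees.
For each such spanning tree H, let X_H = 1 if all 8 edges of H are present in G. Then P[X_H = 1] = p^{8} = (5/9)^{8} = 390625/43046721.
By linearity: E[X] = Σ_H E[X_H] = 4782969 · p^{8} = 4782969 · 390625/43046721 = 390625/9.
Numerically: E[X] ≈ 4.34e+04.

E[X] = 4782969 · (5/9)^{8} = 390625/9 ≈ 4.34e+04.


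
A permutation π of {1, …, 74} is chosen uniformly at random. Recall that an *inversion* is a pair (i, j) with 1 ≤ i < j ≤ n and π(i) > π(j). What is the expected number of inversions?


Write X = Σ X_I over the C(74, 2) = 2701 pairs i < j, with X_I the indicator of one inversion.
There are 2701 indicators.
For each fixed pair i < j, the values π(i) and π(j) are two distinct elements of {1, …, 74} in uniformly random order; by symmetry P[π(i) > π(j)] = 1/2.
By linearity: E[X] = 2701 · (1/2) = C(74, 2) · (1/2) = 2701/2 = 2701/2 ≈ 1350.500000.

E[X] = 2701/2 = 1350.500000.


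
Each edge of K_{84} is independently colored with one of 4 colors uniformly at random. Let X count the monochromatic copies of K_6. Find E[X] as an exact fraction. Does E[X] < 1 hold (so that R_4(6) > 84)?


E[X] = C(84, 6) · 4^{1 − 15} = 406481544 · 4^{−14} = 406481544/268435456.
As a reduced fraction: E[X] = 50810193/33554432 ≈ 1.514.
Is E[X] < 1? NO.
Since E[X] ≥ 1, the first-moment bound is inconclusive at n = 84; it does NOT by itself certify R_4(6) > 84.

E[X] = 50810193/33554432 ≈ 1.514; E[X] ≥ 1; first-moment method inconclusive here.


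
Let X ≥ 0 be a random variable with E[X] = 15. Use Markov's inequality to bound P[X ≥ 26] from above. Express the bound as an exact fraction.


μ = E[X] = 15, a = 26.
Markov: P[X ≥ 26] ≤ μ/a = (15)/26 = 15/26.
Numerically: ≈ 0.576923.
(Since a = 26 > μ = 15.000000, the bound 15/26 is < 1 and informative.)

P[X ≥ 26] ≤ 15/26 ≈ 0.576923.


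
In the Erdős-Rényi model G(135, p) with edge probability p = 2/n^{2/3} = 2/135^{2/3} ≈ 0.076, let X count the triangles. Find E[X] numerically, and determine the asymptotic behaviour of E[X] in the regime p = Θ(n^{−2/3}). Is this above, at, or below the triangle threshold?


Number of potential triangles: C(135, 3) = 400995.
Each occurs with probability p³ ≈ (0.076)³ ≈ 4.389575e-04.
By linearity: E[X] = C(135, 3)·p³ ≈ 400995 · 4.389575e-04 ≈ 176.0198.
Since α = 2/3 < 1, p = c/n^{2/3} ≫ 1/n is above the triangle threshold p ~ 1/n. Asymptotically E[X] ~ (c³/6)·n^{3(1−α)} = (2³/6)·n^{1} → ∞; triangles are abundant w.h.p.

E[X] ≈ 176.0198; in regime p = Θ(1/n^{2/3}) E[X] diverges (above the triangle threshold p ~ 1/n).


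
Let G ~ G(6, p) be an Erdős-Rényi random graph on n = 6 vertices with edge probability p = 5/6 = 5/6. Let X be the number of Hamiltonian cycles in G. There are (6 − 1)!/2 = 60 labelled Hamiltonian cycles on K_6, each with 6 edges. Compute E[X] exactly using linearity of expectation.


K_6 has (6 − 1)!/2 = 60 labelled Hamiltonian cycles.
For each such Hamiltonian cycle H, let X_H = 1 if all 6 edges of H are present in G. Then P[X_H = 1] = p^{6} = (5/6)^{6} = 15625/46656.
By linearity of expectation: E[X] = Σ_H E[X_H] = 60 · p^{6} = 60 · 15625/46656 = 78125/3888.
Numerically: E[X] ≈ 20.094.

E[X] = 60 · (5/6)^{6} = 78125/3888 ≈ 20.094.


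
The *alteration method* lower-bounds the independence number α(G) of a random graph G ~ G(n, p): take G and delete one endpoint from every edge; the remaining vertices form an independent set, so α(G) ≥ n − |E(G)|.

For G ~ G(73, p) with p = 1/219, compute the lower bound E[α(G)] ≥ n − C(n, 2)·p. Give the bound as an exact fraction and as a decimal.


E[|E(G)|] = C(73, 2)·p = 2628 · (1/219) = 12.
E[α(G)] ≥ n − E[|E(G)|] = 73 − 12 = 61.
Numerically: ≈ 61.00000.
(This is only a lower bound; the true E[α(G)] may be larger.)

E[α(G)] ≥ 61 ≈ 61.00000.


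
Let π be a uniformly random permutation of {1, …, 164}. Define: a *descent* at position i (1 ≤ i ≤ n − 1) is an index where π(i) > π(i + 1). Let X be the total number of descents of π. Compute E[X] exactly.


Write X = Σ X_I over i = 1, …, 163, with X_I the indicator of one descent.
There are 163 indicators.
For each fixed i, the pair (π(i), π(i+1)) is a uniformly random ordered pair of distinct values from {1, …, 164}; by symmetry P[π(i) > π(i+1)] = 1/2.
By linearity: E[X] = 163 · (1/2) = (164 − 1) · (1/2) = 163/2 ≈ 81.50000.

E[X] = 163/2 = 81.50000.


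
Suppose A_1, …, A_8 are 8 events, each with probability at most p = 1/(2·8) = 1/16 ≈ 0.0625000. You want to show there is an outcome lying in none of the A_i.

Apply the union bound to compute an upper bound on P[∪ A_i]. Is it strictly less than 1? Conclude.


Union bound: P[∪_{i=1}^{8} A_i] ≤ Σ_i P[A_i] ≤ 8·p = 8·(1/16) = 1/2.
Numerically: 1/2 ≈ 0.5000000.
Is 1/2 < 1? YES.
Since P[∪ A_i] ≤ 1/2 < 1, the complement has P[∩ A_i^c] ≥ 1 − 1/2 = 1/2 > 0, so some outcome avoids every A_i.

8·p = 1/2 ≈ 0.5000000; existence CERTIFIED by the union bound.


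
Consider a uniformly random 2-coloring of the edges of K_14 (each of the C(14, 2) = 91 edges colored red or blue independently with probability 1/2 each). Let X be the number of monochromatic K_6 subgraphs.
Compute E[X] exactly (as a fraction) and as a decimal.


Let X = Σ_S X_S over the C(14, 6) = 3003 subsets S of size 6, where X_S = 1 if the K_6 on S is monochromatic.
For a fixed S, the K_6 on S has C(6, 2) = 15 edges. P[all 15 edges red] = (1/2)^15, and likewise for blue, so P[monochromatic] = 2·(1/2)^15 = 2^{1 − 15} = 1/16384.
Summing: E[X] = C(14, 6) · 2^{1 − 15} = 3003 · 1/16384 = 3003/16384.
Numerically: E[X] ≈ 0.18329.

E[X] = C(14,6)·2^(1−C(6,2)) = 3003/16384 ≈ 0.18329.


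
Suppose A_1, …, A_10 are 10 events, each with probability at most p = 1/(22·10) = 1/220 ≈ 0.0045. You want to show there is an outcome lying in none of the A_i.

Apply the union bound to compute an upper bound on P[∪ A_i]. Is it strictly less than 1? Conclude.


Union bound: P[∪_{i=1}^{10} A_i] ≤ Σ_i P[A_i] ≤ 10·p = 10·(1/220) = 1/22.
Numerically: 1/22 ≈ 0.0455.
Is 1/22 < 1? YES.
Since P[∪ A_i] ≤ 1/22 < 1, the complement has P[∩ A_i^c] ≥ 1 − 1/22 = 21/22 > 0, so some outcome avoids every A_i.

10·p = 1/22 ≈ 0.0455; existence CERTIFIED by the union bound.


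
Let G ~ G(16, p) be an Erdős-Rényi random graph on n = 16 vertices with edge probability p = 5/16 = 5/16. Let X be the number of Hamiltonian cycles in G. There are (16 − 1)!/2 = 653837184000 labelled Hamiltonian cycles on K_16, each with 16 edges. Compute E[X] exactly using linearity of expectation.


K_16 has (16 − 1)!/2 = 653837184000 labelled Hamiltonian cycles.
For each such Hamiltonian cycle H, let X_H = 1 if all 16 edges of H are present in G. Then P[X_H = 1] = p^{16} = (5/16)^{16} = 152587890625/18446744073709551616.
By linearity of expectation: E[X] = Σ_H E[X_H] = 653837184000 · p^{16} = 653837184000 · 152587890625/18446744073709551616 = 97429332733154296875/18014398509481984.
Numerically: E[X] ≈ 5408.

E[X] = 653837184000 · (5/16)^{16} = 97429332733154296875/18014398509481984 ≈ 5408.


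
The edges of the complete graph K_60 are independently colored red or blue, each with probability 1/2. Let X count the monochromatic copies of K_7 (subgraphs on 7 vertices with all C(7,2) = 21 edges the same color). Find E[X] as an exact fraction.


Let X = Σ_S X_S over the C(60, 7) = 386206920 subsets S of size 7, where X_S = 1 if the K_7 on S is monochromatic.
For a fixed S, the K_7 on S has C(7, 2) = 21 edges. P[all 21 edges red] = (1/2)^21, and likewise for blue, so P[monochromatic] = 2·(1/2)^21 = 2^{1 − 21} = 1/1048576.
By linearity: E[X] = C(60, 7) · 2^{1 − 21} = 386206920 · 1/1048576 = 48275865/131072.
Numerically: E[X] ≈ 368.31562.

E[X] = C(60,7)·2^(1−C(7,2)) = 48275865/131072 ≈ 368.31562.


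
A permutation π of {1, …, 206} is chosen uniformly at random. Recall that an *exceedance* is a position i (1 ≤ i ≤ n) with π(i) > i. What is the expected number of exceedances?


Write X = Σ_{i=1}^{206} X_i, where X_i = 1_{π(i) > i}.
For each fixed i, π(i) is uniform over {1, …, 206} (marginal of a uniform permutation), so P[π(i) > i] = (n − i)/n. Summing: Σ_{i=1}^{206} (n − i)/n = (0 + 1 + … + 205)/206 = 206(206 − 1)/(2·206) = (206 − 1)/2.
Hence E[X] = Σ_{i=1}^{206} (206 − i)/206 = 205/2 ≈ 102.500000.

E[X] = 205/2 = 102.500000.


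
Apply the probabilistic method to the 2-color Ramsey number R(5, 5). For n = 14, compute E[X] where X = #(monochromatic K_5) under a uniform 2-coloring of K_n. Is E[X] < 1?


E[X] = C(14, 5) · 2^{1 − 10} = 2002 · 2^{−9} = 2002/512.
As a reduced fraction: E[X] = 1001/256 ≈ 3.91016.
Is E[X] < 1? NO.
Since E[X] ≥ 1, the first-moment bound is inconclusive at n = 14; it does NOT by itself certify R(5, 5) > 14.

E[X] = 1001/256 ≈ 3.91016; E[X] ≥ 1; first-moment method inconclusive here.


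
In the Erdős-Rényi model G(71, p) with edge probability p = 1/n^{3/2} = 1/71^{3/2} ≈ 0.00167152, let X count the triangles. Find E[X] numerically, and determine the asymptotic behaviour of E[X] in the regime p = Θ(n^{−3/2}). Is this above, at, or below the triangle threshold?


Number of potential triangles: C(71, 3) = 57155.
Each occurs with probability p³ ≈ (0.00167152)³ ≈ 4.67022098e-09.
By linearity: E[X] = C(71, 3)·p³ ≈ 57155 · 4.67022098e-09 ≈ 0.000267.
Since α = 3/2 > 1, p = c/n^{3/2} = o(1/n) is below the triangle threshold p ~ 1/n. Asymptotically E[X] ~ (c³/6)·n^{3(1−α)} = (1³/6)·n^{-1.5} → 0, so by Markov's inequality G has no triangles w.h.p.

E[X] ≈ 0.000267; in regime p = Θ(1/n^{3/2}) E[X] tends to 0 (below the triangle threshold p ~ 1/n).


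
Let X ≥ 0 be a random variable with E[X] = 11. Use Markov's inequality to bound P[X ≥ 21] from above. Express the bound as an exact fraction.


μ = E[X] = 11, a = 21.
Markov: P[X ≥ 21] ≤ μ/a = (11)/21 = 11/21.
Numerically: ≈ 0.524.
(Since a = 21 > μ = 11.000, the bound 11/21 is < 1 and informative.)

P[X ≥ 21] ≤ 11/21 ≈ 0.524.


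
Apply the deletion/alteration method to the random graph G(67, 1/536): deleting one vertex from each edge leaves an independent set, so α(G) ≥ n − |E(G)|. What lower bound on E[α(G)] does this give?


E[|E(G)|] = C(67, 2)·p = 2211 · (1/536) = 33/8.
E[α(G)] ≥ n − E[|E(G)|] = 67 − 33/8 = 503/8.
Numerically: ≈ 62.8750.
(This is only a lower bound; the true E[α(G)] may be larger.)

E[α(G)] ≥ 503/8 ≈ 62.8750.


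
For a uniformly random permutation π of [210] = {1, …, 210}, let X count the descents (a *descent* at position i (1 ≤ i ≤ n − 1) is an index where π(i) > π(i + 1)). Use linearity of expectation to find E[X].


Write X = Σ X_I over i = 1, …, 209, with X_I the indicator of one descent.
There are 209 indicators.
For each fixed i, the pair (π(i), π(i+1)) is a uniformly random ordered pair of distinct values from {1, …, 210}; by symmetry P[π(i) > π(i+1)] = 1/2.
By linearity: E[X] = 209 · (1/2) = (210 − 1) · (1/2) = 209/2 ≈ 104.5000.

E[X] = 209/2 = 104.5000.


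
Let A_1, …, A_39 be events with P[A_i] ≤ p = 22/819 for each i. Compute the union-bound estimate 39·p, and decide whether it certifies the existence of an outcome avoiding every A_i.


Union bound: P[∪_{i=1}^{39} A_i] ≤ Σ_i P[A_i] ≤ 39·p = 39·(22/819) = 22/21.
Numerically: 22/21 ≈ 1.04762.
Is 22/21 < 1? NO.
Since the bound 22/21 is ≥ 1, the union bound is uninformative here; it does NOT by itself certify existence.

39·p = 22/21 ≈ 1.04762; existence NOT certified by the union bound.


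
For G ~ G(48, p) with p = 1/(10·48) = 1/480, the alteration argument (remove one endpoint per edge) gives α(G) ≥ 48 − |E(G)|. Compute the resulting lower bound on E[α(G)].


E[|E(G)|] = C(48, 2)·p = 1128 · (1/480) = 47/20.
E[α(G)] ≥ n − E[|E(G)|] = 48 − 47/20 = 913/20.
Numerically: ≈ 45.65000.
(This is only a lower bound; the true E[α(G)] may be larger.)

E[α(G)] ≥ 913/20 ≈ 45.65000.


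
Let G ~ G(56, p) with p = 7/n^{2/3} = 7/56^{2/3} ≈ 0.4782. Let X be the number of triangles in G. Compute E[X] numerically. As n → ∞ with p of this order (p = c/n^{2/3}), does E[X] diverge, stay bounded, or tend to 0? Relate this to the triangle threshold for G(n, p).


Number of potential triangles: C(56, 3) = 27720.
Each occurs with probability p³ ≈ (0.4782)³ ≈ 1.093750e-01.
By linearity: E[X] = C(56, 3)·p³ ≈ 27720 · 1.093750e-01 ≈ 3031.8750.
Since α = 2/3 < 1, p = c/n^{2/3} ≫ 1/n is above the triangle threshold p ~ 1/n. Asymptotically E[X] ~ (c³/6)·n^{3(1−α)} = (7³/6)·n^{1} → ∞; triangles are abundant w.h.p.

E[X] ≈ 3031.8750; in regime p = Θ(1/n^{2/3}) E[X] diverges (above the triangle threshold p ~ 1/n).


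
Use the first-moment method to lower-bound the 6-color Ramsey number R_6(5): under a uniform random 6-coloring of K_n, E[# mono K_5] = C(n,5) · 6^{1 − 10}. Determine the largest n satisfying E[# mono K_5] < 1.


We need C(n, 5) · 6^{1 − 10} < 1, i.e. C(n, 5) < 6^{10 − 1} = 10077696.
Check values of n near the boundary:
  n = 61: C(61, 5) = 5949147; 5949147 < 10077696? YES
  n = 62: C(62, 5) = 6471002; 6471002 < 10077696? YES
  n = 63: C(63, 5) = 7028847; 7028847 < 10077696? YES
  n = 64: C(64, 5) = 7624512; 7624512 < 10077696? YES
  n = 65: C(65, 5) = 8259888; 8259888 < 10077696? YES
  n = 66: C(66, 5) = 8936928; 8936928 < 10077696? YES
  n = 67: C(67, 5) = 9657648; 9657648 < 10077696? YES
  n = 68: C(68, 5) = 10424128; 10424128 < 10077696? NO
  n = 69: C(69, 5) = 11238513; 11238513 < 10077696? NO
  n = 70: C(70, 5) = 12103014; 12103014 < 10077696? NO
The largest n with C(n, 5) < 10077696 is n = 67 (where E[X] = 67067/69984 ≈ 0.95832). Hence R_6(5) > 67, i.e. R_6(5) ≥ 68.

Largest n = 67; hence R_6(5) > 67.


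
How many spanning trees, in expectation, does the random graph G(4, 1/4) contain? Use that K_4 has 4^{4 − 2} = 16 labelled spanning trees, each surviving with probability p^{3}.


K_4 has 4^{4 − 2} = 16 labelled spanning trees.
For each such spanning tree H, let X_H = 1 if all 3 edges of H are present in G. Then P[X_H = 1] = p^{3} = (1/4)^{3} = 1/64.
By linearity of expectation: E[X] = Σ_H E[X_H] = 16 · p^{3} = 16 · 1/64 = 1/4.
Numerically: E[X] ≈ 0.25.

E[X] = 16 · (1/4)^{3} = 1/4 ≈ 0.25.


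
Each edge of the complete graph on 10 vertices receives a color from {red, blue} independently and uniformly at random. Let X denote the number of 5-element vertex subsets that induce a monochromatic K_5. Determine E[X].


Let X = Σ_S X_S over the C(10, 5) = 252 subsets S of size 5, where X_S = 1 if the K_5 on S is monochromatic.
For a fixed S, the K_5 on S has C(5, 2) = 10 edges. P[all 10 edges red] = (1/2)^10, and likewise for blue, so P[monochromatic] = 2·(1/2)^10 = 2^{1 − 10} = 1/512.
Summing: E[X] = C(10, 5) · 2^{1 − 10} = 252 · 1/512 = 63/128.
Numerically: E[X] ≈ 0.492188.

E[X] = C(10,5)·2^(1−C(5,2)) = 63/128 ≈ 0.492188.


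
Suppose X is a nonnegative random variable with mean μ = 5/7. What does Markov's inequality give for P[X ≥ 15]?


μ = E[X] = 5/7, a = 15.
Markov: P[X ≥ 15] ≤ μ/a = (5/7)/15 = 1/21.
Numerically: ≈ 0.048.
(Since a = 15 > μ = 0.714, the bound 1/21 is < 1 and informative.)

P[X ≥ 15] ≤ 1/21 ≈ 0.048.


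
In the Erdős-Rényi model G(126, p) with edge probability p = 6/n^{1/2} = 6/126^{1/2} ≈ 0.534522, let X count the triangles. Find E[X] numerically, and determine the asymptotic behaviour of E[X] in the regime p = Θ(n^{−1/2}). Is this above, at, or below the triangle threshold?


Number of potential triangles: C(126, 3) = 325500.
Each occurs with probability p³ ≈ (0.534522)³ ≈ 1.52720710e-01.
By linearity: E[X] = C(126, 3)·p³ ≈ 325500 · 1.52720710e-01 ≈ 49710.590996.
Since α = 1/2 < 1, p = c/n^{1/2} ≫ 1/n is above the triangle threshold p ~ 1/n. Asymptotically E[X] ~ (c³/6)·n^{3(1−α)} = (6³/6)·n^{1.5} → ∞; triangles are abundant w.h.p.

E[X] ≈ 49710.590996; in regime p = Θ(1/n^{1/2}) E[X] diverges (above the triangle threshold p ~ 1/n).


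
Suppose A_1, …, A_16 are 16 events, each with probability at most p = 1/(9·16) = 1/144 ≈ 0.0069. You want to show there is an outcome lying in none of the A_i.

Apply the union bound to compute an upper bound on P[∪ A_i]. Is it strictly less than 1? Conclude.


Union bound: P[∪_{i=1}^{16} A_i] ≤ Σ_i P[A_i] ≤ 16·p = 16·(1/144) = 1/9.
Numerically: 1/9 ≈ 0.1111.
Is 1/9 < 1? YES.
Since P[∪ A_i] ≤ 1/9 < 1, the complement has P[∩ A_i^c] ≥ 1 − 1/9 = 8/9 > 0, so some outcome avoids every A_i.

16·p = 1/9 ≈ 0.1111; existence CERTIFIED by the union bound.


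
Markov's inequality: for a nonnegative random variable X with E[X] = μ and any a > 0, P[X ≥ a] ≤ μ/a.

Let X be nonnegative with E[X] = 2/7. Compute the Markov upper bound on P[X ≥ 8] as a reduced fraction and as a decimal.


μ = E[X] = 2/7, a = 8.
Markov: P[X ≥ 8] ≤ μ/a = (2/7)/8 = 1/28.
Numerically: ≈ 0.03571.
(Since a = 8 > μ = 0.28571, the bound 1/28 is < 1 and informative.)

P[X ≥ 8] ≤ 1/28 ≈ 0.03571.


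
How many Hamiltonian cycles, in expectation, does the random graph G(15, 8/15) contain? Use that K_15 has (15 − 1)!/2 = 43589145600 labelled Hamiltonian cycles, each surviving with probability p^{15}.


K_15 has (15 − 1)!/2 = 43589145600 labelled Hamiltonian cycles.
For each such Hamiltonian cycle H, let X_H = 1 if all 15 edges of H are present in G. Then P[X_H = 1] = p^{15} = (8/15)^{15} = 35184372088832/437893890380859375.
By linearity: E[X] = Σ_H E[X_H] = 43589145600 · p^{15} = 43589145600 · 35184372088832/437893890380859375 = 252453780711880523776/72081298828125.
Numerically: E[X] ≈ 3.5e+06.

E[X] = 43589145600 · (8/15)^{15} = 252453780711880523776/72081298828125 ≈ 3.5e+06.


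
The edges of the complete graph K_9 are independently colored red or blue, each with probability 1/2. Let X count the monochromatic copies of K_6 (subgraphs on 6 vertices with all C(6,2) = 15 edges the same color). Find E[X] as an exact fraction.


Let X = Σ_S X_S over the C(9, 6) = 84 subsets S of size 6, where X_S = 1 if the K_6 on S is monochromatic.
For a fixed S, the K_6 on S has C(6, 2) = 15 edges. P[all 15 edges red] = (1/2)^15, and likewise for blue, so P[monochromatic] = 2·(1/2)^15 = 2^{1 − 15} = 1/16384.
By linearity: E[X] = C(9, 6) · 2^{1 − 15} = 84 · 1/16384 = 21/4096.
Numerically: E[X] ≈ 0.005.

E[X] = C(9,6)·2^(1−C(6,2)) = 21/4096 ≈ 0.005.


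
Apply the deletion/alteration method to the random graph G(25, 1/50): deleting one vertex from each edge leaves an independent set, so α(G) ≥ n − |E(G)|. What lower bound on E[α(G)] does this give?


E[|E(G)|] = C(25, 2)·p = 300 · (1/50) = 6.
E[α(G)] ≥ n − E[|E(G)|] = 25 − 6 = 19.
Numerically: ≈ 19.000.
(This is only a lower bound; the true E[α(G)] may be larger.)

E[α(G)] ≥ 19 ≈ 19.000.


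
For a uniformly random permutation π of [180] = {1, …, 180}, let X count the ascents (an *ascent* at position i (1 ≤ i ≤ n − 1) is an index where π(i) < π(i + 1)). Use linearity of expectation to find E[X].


Write X = Σ X_I over i = 1, …, 179, with X_I the indicator of one ascent.
There are 179 indicators.
For each fixed i, the pair (π(i), π(i+1)) is a uniformly random ordered pair of distinct values from {1, …, 180}; by symmetry P[π(i) < π(i+1)] = 1/2.
By linearity: E[X] = 179 · (1/2) = (180 − 1) · (1/2) = 179/2 ≈ 89.500.

E[X] = 179/2 = 89.500.


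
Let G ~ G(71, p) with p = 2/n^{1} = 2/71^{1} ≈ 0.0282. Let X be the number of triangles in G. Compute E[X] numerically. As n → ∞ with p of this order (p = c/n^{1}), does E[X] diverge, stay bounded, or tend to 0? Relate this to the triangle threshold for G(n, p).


Number of potential triangles: C(71, 3) = 57155.
Each occurs with probability p³ ≈ (0.0282)³ ≈ 2.23519e-05.
By linearity: E[X] = C(71, 3)·p³ ≈ 57155 · 2.23519e-05 ≈ 1.278.
Here α = 1, so p = 2/n is exactly at the triangle threshold p ~ 1/n. Asymptotically E[X] → c³/6 = 2³/6 = 4/3 ≈ 1.333, a bounded constant. In this regime the triangle count is asymptotically Poisson(c³/6).

E[X] ≈ 1.278; in regime p = Θ(1/n^{1}) E[X] stays bounded (at the triangle threshold p ~ 1/n).


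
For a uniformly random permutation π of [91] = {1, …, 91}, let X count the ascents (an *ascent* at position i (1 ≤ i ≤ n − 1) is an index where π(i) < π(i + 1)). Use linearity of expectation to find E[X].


Write X = Σ X_I over i = 1, …, 90, with X_I the indicator of one ascent.
There are 90 indicators.
For each fixed i, the pair (π(i), π(i+1)) is a uniformly random ordered pair of distinct values from {1, …, 91}; by symmetry P[π(i) < π(i+1)] = 1/2.
By linearity: E[X] = 90 · (1/2) = (91 − 1) · (1/2) = 45 ≈ 45.0000.

E[X] = 45 = 45.0000.


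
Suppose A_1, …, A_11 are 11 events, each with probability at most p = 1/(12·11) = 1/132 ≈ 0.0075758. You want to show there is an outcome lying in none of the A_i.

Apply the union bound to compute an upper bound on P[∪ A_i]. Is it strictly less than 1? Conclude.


Union bound: P[∪_{i=1}^{11} A_i] ≤ Σ_i P[A_i] ≤ 11·p = 11·(1/132) = 1/12.
Numerically: 1/12 ≈ 0.0833333.
Is 1/12 < 1? YES.
Since P[∪ A_i] ≤ 1/12 < 1, the complement has P[∩ A_i^c] ≥ 1 − 1/12 = 11/12 > 0, so some outcome avoids every A_i.

11·p = 1/12 ≈ 0.0833333; existence CERTIFIED by the union bound.


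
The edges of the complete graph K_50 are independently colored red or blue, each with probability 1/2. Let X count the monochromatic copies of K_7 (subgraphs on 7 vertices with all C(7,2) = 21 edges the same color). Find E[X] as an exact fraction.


Let X = Σ_S X_S over the C(50, 7) = 99884400 subsets S of size 7, where X_S = 1 if the K_7 on S is monochromatic.
For a fixed S, the K_7 on S has C(7, 2) = 21 edges. P[all 21 edges red] = (1/2)^21, and likewise for blue, so P[monochromatic] = 2·(1/2)^21 = 2^{1 − 21} = 1/1048576.
Summing: E[X] = C(50, 7) · 2^{1 − 21} = 99884400 · 1/1048576 = 6242775/65536.
Numerically: E[X] ≈ 95.257187.

E[X] = C(50,7)·2^(1−C(7,2)) = 6242775/65536 ≈ 95.257187.


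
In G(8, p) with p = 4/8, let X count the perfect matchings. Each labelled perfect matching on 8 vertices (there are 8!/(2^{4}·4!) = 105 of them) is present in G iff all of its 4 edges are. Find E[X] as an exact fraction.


K_8 has 8!/(2^{4}·4!) = 105 labelled perfect matchings.
For each such perfect matching H, let X_H = 1 if all 4 edges of H are present in G. Then P[X_H = 1] = p^{4} = (1/2)^{4} = 1/16.
By linearity of expectation: E[X] = Σ_H E[X_H] = 105 · p^{4} = 105 · 1/16 = 105/16.
Numerically: E[X] ≈ 6.56.

E[X] = 105 · (1/2)^{4} = 105/16 ≈ 6.56.


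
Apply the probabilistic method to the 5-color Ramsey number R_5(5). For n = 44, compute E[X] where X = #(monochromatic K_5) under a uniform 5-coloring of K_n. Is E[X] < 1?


E[X] = C(44, 5) · 5^{1 − 10} = 1086008 · 5^{−9} = 1086008/1953125.
As a reduced fraction: E[X] = 1086008/1953125 ≈ 0.556036.
Is E[X] < 1? YES.
Since E[X] < 1, there exists a 5-coloring of K_{44} with no monochromatic K_5; hence R_5(5) > 44.

E[X] = 1086008/1953125 ≈ 0.556036; E[X] < 1, so R_5(5) > 44.


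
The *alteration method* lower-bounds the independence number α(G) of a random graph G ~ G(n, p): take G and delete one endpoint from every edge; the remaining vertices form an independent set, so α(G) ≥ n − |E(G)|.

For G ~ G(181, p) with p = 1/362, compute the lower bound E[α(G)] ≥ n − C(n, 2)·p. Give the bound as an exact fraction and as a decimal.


E[|E(G)|] = C(181, 2)·p = 16290 · (1/362) = 45.
E[α(G)] ≥ n − E[|E(G)|] = 181 − 45 = 136.
Numerically: ≈ 136.000.
(This is only a lower bound; the true E[α(G)] may be larger.)

E[α(G)] ≥ 136 ≈ 136.000.


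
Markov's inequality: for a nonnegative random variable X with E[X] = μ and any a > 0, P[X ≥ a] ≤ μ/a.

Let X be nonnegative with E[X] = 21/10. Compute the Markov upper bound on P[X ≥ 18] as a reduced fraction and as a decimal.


μ = E[X] = 21/10, a = 18.
Markov: P[X ≥ 18] ≤ μ/a = (21/10)/18 = 7/60.
Numerically: ≈ 0.11667.
(Since a = 18 > μ = 2.10000, the bound 7/60 is < 1 and informative.)

P[X ≥ 18] ≤ 7/60 ≈ 0.11667.


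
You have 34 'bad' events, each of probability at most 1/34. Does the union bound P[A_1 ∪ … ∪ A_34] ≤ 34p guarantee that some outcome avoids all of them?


Union bound: P[∪_{i=1}^{34} A_i] ≤ Σ_i P[A_i] ≤ 34·p = 34·(1/34) = 1.
Numerically: 1 ≈ 1.00000.
Is 1 < 1? NO.
Since the bound 1 is ≥ 1, the union bound is uninformative here; it does NOT by itself certify existence.

34·p = 1 ≈ 1.00000; existence NOT certified by the union bound.


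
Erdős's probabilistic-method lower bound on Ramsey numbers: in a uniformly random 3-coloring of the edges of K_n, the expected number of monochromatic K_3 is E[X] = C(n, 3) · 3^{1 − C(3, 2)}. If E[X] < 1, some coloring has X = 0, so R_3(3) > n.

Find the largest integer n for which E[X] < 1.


We need C(n, 3) · 3^{1 − 3} < 1, i.e. C(n, 3) < 3^{3 − 1} = 9.
Check values of n near the boundary:
  n = 3: C(3, 3) = 1; 1 < 9? YES
  n = 4: C(4, 3) = 4; 4 < 9? YES
  n = 5: C(5, 3) = 10; 10 < 9? NO
The largest n with C(n, 3) < 9 is n = 4 (where E[X] = 4/9 ≈ 0.444). Hence R_3(3) > 4, i.e. R_3(3) ≥ 5.

Largest n = 4; hence R_3(3) > 4.


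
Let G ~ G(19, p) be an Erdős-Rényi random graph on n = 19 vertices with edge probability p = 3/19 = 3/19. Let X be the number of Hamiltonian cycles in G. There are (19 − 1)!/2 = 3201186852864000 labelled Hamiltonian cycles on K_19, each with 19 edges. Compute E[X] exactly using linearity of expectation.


K_19 has (19 − 1)!/2 = 3201186852864000 labelled Hamiltonian cycles.
For each such Hamiltonian cycle H, let X_H = 1 if all 19 edges of H are present in G. Then P[X_H = 1] = p^{19} = (3/19)^{19} = 1162261467/1978419655660313589123979.
By linearity: E[X] = Σ_H E[X_H] = 3201186852864000 · p^{19} = 3201186852864000 · 1162261467/1978419655660313589123979 = 3720616127750825791488000/1978419655660313589123979.
Numerically: E[X] ≈ 1.881.

E[X] = 3201186852864000 · (3/19)^{19} = 3720616127750825791488000/1978419655660313589123979 ≈ 1.881.


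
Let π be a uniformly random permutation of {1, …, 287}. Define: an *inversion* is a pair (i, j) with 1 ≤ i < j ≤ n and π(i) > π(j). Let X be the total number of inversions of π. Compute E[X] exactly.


Write X = Σ X_I over the C(287, 2) = 41041 pairs i < j, with X_I the indicator of one inversion.
There are 41041 indicators.
For each fixed pair i < j, the values π(i) and π(j) are two distinct elements of {1, …, 287} in uniformly random order; by symmetry P[π(i) > π(j)] = 1/2.
By linearity: E[X] = 41041 · (1/2) = C(287, 2) · (1/2) = 41041/2 = 41041/2 ≈ 20520.500.

E[X] = 41041/2 = 20520.500.


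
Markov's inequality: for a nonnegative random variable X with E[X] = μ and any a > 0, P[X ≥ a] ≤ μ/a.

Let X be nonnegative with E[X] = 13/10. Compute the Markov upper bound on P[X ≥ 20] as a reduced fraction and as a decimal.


μ = E[X] = 13/10, a = 20.
Markov: P[X ≥ 20] ≤ μ/a = (13/10)/20 = 13/200.
Numerically: ≈ 0.06500.
(Since a = 20 > μ = 1.30000, the bound 13/200 is < 1 and informative.)

P[X ≥ 20] ≤ 13/200 ≈ 0.06500.


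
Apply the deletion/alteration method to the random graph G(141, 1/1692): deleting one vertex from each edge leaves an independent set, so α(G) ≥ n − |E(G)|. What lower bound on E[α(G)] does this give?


E[|E(G)|] = C(141, 2)·p = 9870 · (1/1692) = 35/6.
E[α(G)] ≥ n − E[|E(G)|] = 141 − 35/6 = 811/6.
Numerically: ≈ 135.166667.
(This is only a lower bound; the true E[α(G)] may be larger.)

E[α(G)] ≥ 811/6 ≈ 135.166667.


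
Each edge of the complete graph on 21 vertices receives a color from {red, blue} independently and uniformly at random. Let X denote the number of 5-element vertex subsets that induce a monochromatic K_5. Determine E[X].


Let X = Σ_S X_S over the C(21, 5) = 20349 subsets S of size 5, where X_S = 1 if the K_5 on S is monochromatic.
For a fixed S, the K_5 on S has C(5, 2) = 10 edges. P[all 10 edges red] = (1/2)^10, and likewise for blue, so P[monochromatic] = 2·(1/2)^10 = 2^{1 − 10} = 1/512.
Summing: E[X] = C(21, 5) · 2^{1 − 10} = 20349 · 1/512 = 20349/512.
Numerically: E[X] ≈ 39.744.

E[X] = C(21,5)·2^(1−C(5,2)) = 20349/512 ≈ 39.744.


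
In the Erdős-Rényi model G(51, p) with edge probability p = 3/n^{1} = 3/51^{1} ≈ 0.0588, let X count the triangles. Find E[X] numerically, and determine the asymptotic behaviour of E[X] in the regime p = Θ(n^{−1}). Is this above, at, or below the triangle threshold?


Number of potential triangles: C(51, 3) = 20825.
Each occurs with probability p³ ≈ (0.0588)³ ≈ 2.03542e-04.
By linearity: E[X] = C(51, 3)·p³ ≈ 20825 · 2.03542e-04 ≈ 4.239.
Here α = 1, so p = 3/n is exactly at the triangle threshold p ~ 1/n. Asymptotically E[X] → c³/6 = 3³/6 = 9/2 ≈ 4.500, a bounded constant. In this regime the triangle count is asymptotically Poisson(c³/6).

E[X] ≈ 4.239; in regime p = Θ(1/n^{1}) E[X] stays bounded (at the triangle threshold p ~ 1/n).


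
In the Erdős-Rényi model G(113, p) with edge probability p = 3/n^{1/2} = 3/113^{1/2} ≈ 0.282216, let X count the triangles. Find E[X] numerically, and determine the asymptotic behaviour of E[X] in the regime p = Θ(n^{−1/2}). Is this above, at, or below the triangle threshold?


Number of potential triangles: C(113, 3) = 234136.
Each occurs with probability p³ ≈ (0.282216)³ ≈ 2.24774013e-02.
By linearity: E[X] = C(113, 3)·p³ ≈ 234136 · 2.24774013e-02 ≈ 5262.768826.
Since α = 1/2 < 1, p = c/n^{1/2} ≫ 1/n is above the triangle threshold p ~ 1/n. Asymptotically E[X] ~ (c³/6)·n^{3(1−α)} = (3³/6)·n^{1.5} → ∞; triangles are abundant w.h.p.

E[X] ≈ 5262.768826; in regime p = Θ(1/n^{1/2}) E[X] diverges (above the triangle threshold p ~ 1/n).


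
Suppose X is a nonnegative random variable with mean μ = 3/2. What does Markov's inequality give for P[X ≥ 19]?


μ = E[X] = 3/2, a = 19.
Markov: P[X ≥ 19] ≤ μ/a = (3/2)/19 = 3/38.
Numerically: ≈ 0.078947.
(Since a = 19 > μ = 1.500000, the bound 3/38 is < 1 and informative.)

P[X ≥ 19] ≤ 3/38 ≈ 0.078947.


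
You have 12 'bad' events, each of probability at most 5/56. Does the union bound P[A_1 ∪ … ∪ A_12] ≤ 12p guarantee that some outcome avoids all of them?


Union bound: P[∪_{i=1}^{12} A_i] ≤ Σ_i P[A_i] ≤ 12·p = 12·(5/56) = 15/14.
Numerically: 15/14 ≈ 1.071.
Is 15/14 < 1? NO.
Since the bound 15/14 is ≥ 1, the union bound is uninformative here; it does NOT by itself certify existence.

12·p = 15/14 ≈ 1.071; existence NOT certified by the union bound.


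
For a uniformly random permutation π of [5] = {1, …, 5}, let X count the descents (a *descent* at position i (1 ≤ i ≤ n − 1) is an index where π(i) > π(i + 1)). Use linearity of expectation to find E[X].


Write X = Σ X_I over i = 1, …, 4, with X_I the indicator of one descent.
There are 4 indicators.
For each fixed i, the pair (π(i), π(i+1)) is a uniformly random ordered pair of distinct values from {1, …, 5}; by symmetry P[π(i) > π(i+1)] = 1/2.
By linearity: E[X] = 4 · (1/2) = (5 − 1) · (1/2) = 2 ≈ 2.00000.

E[X] = 2 = 2.00000.


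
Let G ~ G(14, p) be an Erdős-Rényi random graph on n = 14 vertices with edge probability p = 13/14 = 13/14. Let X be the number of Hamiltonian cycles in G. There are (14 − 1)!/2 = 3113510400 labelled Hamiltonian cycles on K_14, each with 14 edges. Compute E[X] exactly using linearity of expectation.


K_14 has (14 − 1)!/2 = 3113510400 labelled Hamiltonian cycles.
For each such Hamiltonian cycle H, let X_H = 1 if all 14 edges of H are present in G. Then P[X_H = 1] = p^{14} = (13/14)^{14} = 3937376385699289/11112006825558016.
By linearity: E[X] = Σ_H E[X_H] = 3113510400 · p^{14} = 3113510400 · 3937376385699289/11112006825558016 = 3420497300666614836525/3100448333024.
Numerically: E[X] ≈ 1.1e+09.

E[X] = 3113510400 · (13/14)^{14} = 3420497300666614836525/3100448333024 ≈ 1.1e+09.


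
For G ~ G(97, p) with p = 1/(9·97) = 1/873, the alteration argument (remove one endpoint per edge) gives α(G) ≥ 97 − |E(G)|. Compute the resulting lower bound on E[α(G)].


E[|E(G)|] = C(97, 2)·p = 4656 · (1/873) = 16/3.
E[α(G)] ≥ n − E[|E(G)|] = 97 − 16/3 = 275/3.
Numerically: ≈ 91.667.
(This is only a lower bound; the true E[α(G)] may be larger.)

E[α(G)] ≥ 275/3 ≈ 91.667.


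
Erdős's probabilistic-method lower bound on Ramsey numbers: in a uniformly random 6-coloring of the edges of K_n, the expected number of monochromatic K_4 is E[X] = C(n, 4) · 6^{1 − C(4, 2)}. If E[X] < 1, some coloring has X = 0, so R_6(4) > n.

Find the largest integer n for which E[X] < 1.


We need C(n, 4) · 6^{1 − 6} < 1, i.e. C(n, 4) < 6^{6 − 1} = 7776.
Check values of n near the boundary:
  n = 18: C(18, 4) = 3060; 3060 < 7776? YES
  n = 19: C(19, 4) = 3876; 3876 < 7776? YES
  n = 20: C(20, 4) = 4845; 4845 < 7776? YES
  n = 21: C(21, 4) = 5985; 5985 < 7776? YES
  n = 22: C(22, 4) = 7315; 7315 < 7776? YES
  n = 23: C(23, 4) = 8855; 8855 < 7776? NO
The largest n with C(n, 4) < 7776 is n = 22 (where E[X] = 7315/7776 ≈ 0.9407). Hence R_6(4) > 22, i.e. R_6(4) ≥ 23.

Largest n = 22; hence R_6(4) > 22.


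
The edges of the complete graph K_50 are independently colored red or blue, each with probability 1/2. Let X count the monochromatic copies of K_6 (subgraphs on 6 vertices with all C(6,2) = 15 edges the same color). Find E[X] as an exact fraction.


Let X = Σ_S X_S over the C(50, 6) = 15890700 subsets S of size 6, where X_S = 1 if the K_6 on S is monochromatic.
For a fixed S, the K_6 on S has C(6, 2) = 15 edges. P[all 15 edges red] = (1/2)^15, and likewise for blue, so P[monochromatic] = 2·(1/2)^15 = 2^{1 − 15} = 1/16384.
Summing: E[X] = C(50, 6) · 2^{1 − 15} = 15890700 · 1/16384 = 3972675/4096.
Numerically: E[X] ≈ 969.8914.

E[X] = C(50,6)·2^(1−C(6,2)) = 3972675/4096 ≈ 969.8914.


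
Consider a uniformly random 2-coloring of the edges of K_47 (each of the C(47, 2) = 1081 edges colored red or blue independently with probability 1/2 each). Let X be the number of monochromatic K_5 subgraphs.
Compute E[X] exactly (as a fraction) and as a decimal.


Let X = Σ_S X_S over the C(47, 5) = 1533939 subsets S of size 5, where X_S = 1 if the K_5 on S is monochromatic.
For a fixed S, the K_5 on S has C(5, 2) = 10 edges. P[all 10 edges red] = (1/2)^10, and likewise for blue, so P[monochromatic] = 2·(1/2)^10 = 2^{1 − 10} = 1/512.
By linearity: E[X] = C(47, 5) · 2^{1 − 10} = 1533939 · 1/512 = 1533939/512.
Numerically: E[X] ≈ 2995.975.

E[X] = C(47,5)·2^(1−C(5,2)) = 1533939/512 ≈ 2995.975.


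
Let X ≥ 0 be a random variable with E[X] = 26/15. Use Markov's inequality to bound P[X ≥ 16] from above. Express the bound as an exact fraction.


μ = E[X] = 26/15, a = 16.
Markov: P[X ≥ 16] ≤ μ/a = (26/15)/16 = 13/120.
Numerically: ≈ 0.1083.
(Since a = 16 > μ = 1.7333, the bound 13/120 is < 1 and informative.)

P[X ≥ 16] ≤ 13/120 ≈ 0.1083.


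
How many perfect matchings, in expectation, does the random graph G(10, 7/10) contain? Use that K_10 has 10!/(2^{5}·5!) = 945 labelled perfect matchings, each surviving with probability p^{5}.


K_10 has 10!/(2^{5}·5!) = 945 labelled perfect matchings.
For each such perfect matching H, let X_H = 1 if all 5 edges of H are present in G. Then P[X_H = 1] = p^{5} = (7/10)^{5} = 16807/100000.
By linearity: E[X] = Σ_H E[X_H] = 945 · p^{5} = 945 · 16807/100000 = 3176523/20000.
Numerically: E[X] ≈ 158.826.

E[X] = 945 · (7/10)^{5} = 3176523/20000 ≈ 158.826.
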